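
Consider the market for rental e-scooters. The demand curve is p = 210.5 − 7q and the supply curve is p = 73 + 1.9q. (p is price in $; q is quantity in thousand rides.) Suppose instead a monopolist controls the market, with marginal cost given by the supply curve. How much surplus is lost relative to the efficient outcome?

Competitive equilibrium: 210.5 − 7q = 73 + 1.9q → q* = 15.4494, p* = 102.3539.
Marginal revenue: MR = 210.5 − 14q. Set MR = MC: 210.5 − 14q = 73 + 1.9q → q_m = 8.6478.
Price p_m = 210.5 − 7·8.6478 = 149.9654; MC(q_m) = 73 + 1.9·8.6478 = 89.4308.
Competitive q* = 15.4494, so Δq = 6.8016; wedge = 149.9654 − 89.4308 = 60.5346.
Welfare loss = ½ × 6.8016 × 60.5346 = $205.87 thousand.

$205.87 thousand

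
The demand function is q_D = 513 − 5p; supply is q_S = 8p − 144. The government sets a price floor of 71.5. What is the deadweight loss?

In inverse form: demand p = 102.6 − 0.2q, supply p = 18 + 0.125q.
Competitive equilibrium: 102.6 − 0.2q = 18 + 0.125q → q* = 260.3077, p* = 50.5385.
At the floor p = 71.5, quantity demanded = (102.6 − 71.5)/0.2 = 155.5.
Sellers' marginal cost at q' = 155.5: 18 + 0.125·155.5 = 37.4375.
Δq = 260.3077 − 155.5 = 104.8077; wedge = 71.5 − 37.4375 = 34.0625.
DWL = ½ × 104.8077 × 34.0625 = 1785.01.

1785.01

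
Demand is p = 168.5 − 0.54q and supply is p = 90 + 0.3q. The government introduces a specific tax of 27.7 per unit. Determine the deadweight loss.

456.72

Competitive equilibrium: 168.5 − 0.54q = 90 + 0.3q → q* = 93.4524, p* = 118.0357.
With the tax, the buyer price exceeds the seller price by 27.7: (168.5 − 0.54q) − (90 + 0.3q) = 27.7 → q' = 60.4762.
Δq = 93.4524 − 60.4762 = 32.9762; the wedge equals the tax, 27.7.
The triangle = ½ × 32.9762 × 27.7 = 456.72.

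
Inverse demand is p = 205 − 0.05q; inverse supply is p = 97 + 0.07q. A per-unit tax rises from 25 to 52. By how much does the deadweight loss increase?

8662.50

Competitive equilibrium: 205 − 0.05q = 97 + 0.07q → q* = 900, p* = 160.
For a per-unit tax t: Δq = t/0.12, so DWL = ½·t·(t/0.12) = t²/0.24.
At t = 25: DWL = 2604.167. At t = 52: DWL = 11266.667.
Increase = 11266.667 − 2604.167 = 8662.50.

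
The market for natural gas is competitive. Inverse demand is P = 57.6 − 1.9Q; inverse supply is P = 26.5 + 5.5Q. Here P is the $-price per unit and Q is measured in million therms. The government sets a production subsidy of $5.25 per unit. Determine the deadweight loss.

Competitive equilibrium: 57.6 − 1.9Q = 26.5 + 5.5Q → Q* = 4.2027, P* = 49.6149.
The subsidy lowers effective supply by 5.25: P = 21.25 + 5.5Q.
New quantity: 57.6 − 1.9Q = 21.25 + 5.5Q → Q' = 4.9122.
Overproduction ΔQ = 4.9122 − 4.2027 = 0.7095; wedge = subsidy = 5.25.
DWL = ½ × 0.7095 × 5.25 = $1.86 million.

$1.86 million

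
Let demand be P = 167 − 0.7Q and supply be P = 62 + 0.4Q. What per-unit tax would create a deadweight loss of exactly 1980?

Competitive equilibrium: 167 − 0.7Q = 62 + 0.4Q → Q* = 95.4545, P* = 100.1818.
A tax t gives ΔQ = t/1.1 and wedge t, so DWL = t²/2.2.
t²/2.2 = 1980 → t² = 4356 → t = 66.

66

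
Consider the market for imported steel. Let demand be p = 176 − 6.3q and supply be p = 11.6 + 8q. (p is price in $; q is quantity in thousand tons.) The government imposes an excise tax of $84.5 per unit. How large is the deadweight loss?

$249.66 thousand

Competitive equilibrium: 176 − 6.3q = 11.6 + 8q → q* = 11.4965, p* = 103.572.
With the tax, the buyer price exceeds the seller price by 84.5: (176 − 6.3q) − (11.6 + 8q) = 84.5 → q' = 5.5874.
Δq = 11.4965 − 5.5874 = 5.9091; the wedge equals the tax, 84.5.
Deadweight loss = ½ × 5.9091 × 84.5 = $249.66 thousand.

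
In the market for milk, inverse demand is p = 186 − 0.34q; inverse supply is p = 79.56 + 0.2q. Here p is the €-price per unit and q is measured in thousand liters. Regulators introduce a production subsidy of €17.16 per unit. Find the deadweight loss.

€272.65 thousand

Competitive equilibrium: 186 − 0.34q = 79.56 + 0.2q → q* = 197.1111, p* = 118.9822.
The subsidy lowers effective supply by 17.16: p = 62.4 + 0.2q.
New quantity: 186 − 0.34q = 62.4 + 0.2q → q' = 228.8889.
Overproduction Δq = 228.8889 − 197.1111 = 31.7778; wedge = subsidy = 17.16.
The triangle = ½ × 31.7778 × 17.16 = €272.65 thousand.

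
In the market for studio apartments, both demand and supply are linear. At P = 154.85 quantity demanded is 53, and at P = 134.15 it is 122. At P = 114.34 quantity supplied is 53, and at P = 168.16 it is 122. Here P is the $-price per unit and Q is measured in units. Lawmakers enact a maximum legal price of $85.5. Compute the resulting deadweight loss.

$2995.82

Demand slope = (134.15 − 154.85)/(122 − 53) = −0.3, so P = 170.75 − 0.3Q.
Supply slope = (168.16 − 114.34)/(122 − 53) = 0.78, so P = 73 + 0.78Q.
Competitive equilibrium: 170.75 − 0.3Q = 73 + 0.78Q → Q* = 90.5093, P* = 143.5972.
At the ceiling P = 85.5, quantity supplied = (85.5 − 73)/0.78 = 16.0256.
Willingness to pay at Q' = 16.0256: 170.75 − 0.3·16.0256 = 165.9423.
ΔQ = 90.5093 − 16.0256 = 74.4837; wedge = 165.9423 − 85.5 = 80.4423.
The triangle = ½ × 74.4837 × 80.4423 = $2995.82.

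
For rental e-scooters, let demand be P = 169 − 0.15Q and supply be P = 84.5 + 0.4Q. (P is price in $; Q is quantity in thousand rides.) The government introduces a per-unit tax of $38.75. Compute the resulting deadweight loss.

Competitive equilibrium: 169 − 0.15Q = 84.5 + 0.4Q → Q* = 153.6364, P* = 145.9545.
With the tax, the buyer price exceeds the seller price by 38.75: (169 − 0.15Q) − (84.5 + 0.4Q) = 38.75 → Q' = 83.1818.
ΔQ = 153.6364 − 83.1818 = 70.4546; the wedge equals the tax, 38.75.
DWL = ½ × 70.4546 × 38.75 = $1365.06 thousand.

$1365.06 thousand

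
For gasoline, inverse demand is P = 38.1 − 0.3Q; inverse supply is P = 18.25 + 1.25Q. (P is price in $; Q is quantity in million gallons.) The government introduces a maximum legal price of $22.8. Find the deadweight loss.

$65.12 million

Competitive equilibrium: 38.1 − 0.3Q = 18.25 + 1.25Q → Q* = 12.8065, P* = 34.2581.
At the ceiling P = 22.8, quantity supplied = (22.8 − 18.25)/1.25 = 3.64.
Willingness to pay at Q' = 3.64: 38.1 − 0.3·3.64 = 37.008.
ΔQ = 12.8065 − 3.64 = 9.1665; wedge = 37.008 − 22.8 = 14.208.
The triangle = ½ × 9.1665 × 14.208 = $65.12 million.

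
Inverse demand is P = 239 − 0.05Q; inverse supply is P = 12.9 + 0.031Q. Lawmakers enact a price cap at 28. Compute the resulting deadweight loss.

Competitive equilibrium: 239 − 0.05Q = 12.9 + 0.031Q → Q* = 2791.358025, P* = 99.432099.
At the ceiling P = 28, quantity supplied = (28 − 12.9)/0.031 = 487.096774.
Willingness to pay at Q' = 487.096774: 239 − 0.05·487.096774 = 214.645161.
ΔQ = 2791.358025 − 487.096774 = 2304.261251; wedge = 214.645161 − 28 = 186.645161.
Deadweight loss = ½ × 2304.261251 × 186.645161 = 215039.61.

215039.61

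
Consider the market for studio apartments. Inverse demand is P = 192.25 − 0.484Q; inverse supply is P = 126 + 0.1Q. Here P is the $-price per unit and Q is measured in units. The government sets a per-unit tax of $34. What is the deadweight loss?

$989.73

Competitive equilibrium: 192.25 − 0.484Q = 126 + 0.1Q → Q* = 113.4418, P* = 137.3442.
With the tax, the buyer price exceeds the seller price by 34: (192.25 − 0.484Q) − (126 + 0.1Q) = 34 → Q' = 55.2226.
ΔQ = 113.4418 − 55.2226 = 58.2192; the wedge equals the tax, 34.
DWL = ½ × 58.2192 × 34 = $989.73.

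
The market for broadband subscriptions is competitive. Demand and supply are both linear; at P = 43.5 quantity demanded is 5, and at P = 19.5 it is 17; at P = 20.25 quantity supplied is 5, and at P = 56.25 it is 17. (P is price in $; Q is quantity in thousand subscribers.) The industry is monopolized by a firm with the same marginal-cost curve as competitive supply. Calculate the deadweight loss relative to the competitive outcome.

$19 thousand

Demand slope = (19.5 − 43.5)/(17 − 5) = −2, so P = 53.5 − 2Q.
Supply slope = (56.25 − 20.25)/(17 − 5) = 3, so P = 5.25 + 3Q.
Competitive equilibrium: 53.5 − 2Q = 5.25 + 3Q → Q* = 9.65, P* = 34.2.
Marginal revenue: MR = 53.5 − 4Q. Set MR = MC: 53.5 − 4Q = 5.25 + 3Q → Q_m = 6.8929.
Price P_m = 53.5 − 2·6.8929 = 39.7142; MC(Q_m) = 5.25 + 3·6.8929 = 25.9287.
Competitive Q* = 9.65, so ΔQ = 2.7571; wedge = 39.7142 − 25.9287 = 13.7855.
Deadweight loss = ½ × 2.7571 × 13.7855 = $19 thousand.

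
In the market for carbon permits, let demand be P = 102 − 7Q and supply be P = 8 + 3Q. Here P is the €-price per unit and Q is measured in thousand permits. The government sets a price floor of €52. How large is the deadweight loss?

Competitive equilibrium: 102 − 7Q = 8 + 3Q → Q* = 9.4, P* = 36.2.
At the floor P = 52, quantity demanded = (102 − 52)/7 = 7.1429.
Sellers' marginal cost at Q' = 7.1429: 8 + 3·7.1429 = 29.4287.
ΔQ = 9.4 − 7.1429 = 2.2571; wedge = 52 − 29.4287 = 22.5713.
DWL = ½ × 2.2571 × 22.5713 = €25.47 thousand.

€25.47 thousand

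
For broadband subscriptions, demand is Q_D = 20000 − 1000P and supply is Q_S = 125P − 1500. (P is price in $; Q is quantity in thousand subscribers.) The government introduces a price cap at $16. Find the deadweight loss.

In inverse form: demand P = 20 − 0.001Q, supply P = 12 + 0.008Q.
Competitive equilibrium: 20 − 0.001Q = 12 + 0.008Q → Q* = 888.8889, P* = 19.1111.
At the ceiling P = 16, quantity supplied = (16 − 12)/0.008 = 500.
Willingness to pay at Q' = 500: 20 − 0.001·500 = 19.5.
ΔQ = 888.8889 − 500 = 388.8889; wedge = 19.5 − 16 = 3.5.
Deadweight loss = ½ × 388.8889 × 3.5 = $680.56 thousand.

$680.56 thousand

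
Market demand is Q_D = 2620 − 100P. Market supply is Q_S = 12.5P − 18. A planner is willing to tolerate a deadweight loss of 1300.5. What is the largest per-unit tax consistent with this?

15.3

In inverse form: demand P = 26.2 − 0.01Q, supply P = 1.44 + 0.08Q.
Competitive equilibrium: 26.2 − 0.01Q = 1.44 + 0.08Q → Q* = 275.1111, P* = 23.4489.
A tax t gives ΔQ = t/0.09 and wedge t, so DWL = t²/0.18.
t²/0.18 = 1300.5 → t² = 234.09 → t = 15.3.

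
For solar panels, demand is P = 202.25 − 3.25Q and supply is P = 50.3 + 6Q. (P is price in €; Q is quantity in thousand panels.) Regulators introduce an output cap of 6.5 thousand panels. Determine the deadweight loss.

€455.77 thousand

Competitive equilibrium: 202.25 − 3.25Q = 50.3 + 6Q → Q* = 16.427, P* = 148.8622.
At Q = 6.5: demand price = 202.25 − 3.25·6.5 = 181.125; supply price = 50.3 + 6·6.5 = 89.3.
ΔQ = 16.427 − 6.5 = 9.927; wedge = 181.125 − 89.3 = 91.825.
DWL = ½ × 9.927 × 91.825 = €455.77 thousand.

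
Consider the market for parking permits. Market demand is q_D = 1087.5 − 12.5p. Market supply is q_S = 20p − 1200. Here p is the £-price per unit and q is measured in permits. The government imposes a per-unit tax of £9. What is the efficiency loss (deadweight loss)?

£311.54

In inverse form: demand p = 87 − 0.08q, supply p = 60 + 0.05q.
Competitive equilibrium: 87 − 0.08q = 60 + 0.05q → q* = 207.6923, p* = 70.3846.
With the tax, the buyer price exceeds the seller price by 9: (87 − 0.08q) − (60 + 0.05q) = 9 → q' = 138.4615.
Δq = 207.6923 − 138.4615 = 69.2308; the wedge equals the tax, 9.
The triangle = ½ × 69.2308 × 9 = £311.54.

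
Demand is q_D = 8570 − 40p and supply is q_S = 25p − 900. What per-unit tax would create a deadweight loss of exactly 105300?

In inverse form: demand p = 214.25 − 0.025q, supply p = 36 + 0.04q.
Competitive equilibrium: 214.25 − 0.025q = 36 + 0.04q → q* = 2742.3077, p* = 145.6923.
A tax t gives Δq = t/0.065 and wedge t, so DWL = t²/0.13.
t²/0.13 = 105300 → t² = 13689 → t = 117.

117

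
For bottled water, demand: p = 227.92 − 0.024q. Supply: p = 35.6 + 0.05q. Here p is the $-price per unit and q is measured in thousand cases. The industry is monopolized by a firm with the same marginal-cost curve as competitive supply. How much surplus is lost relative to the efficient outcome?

$14988.48 thousand

Competitive equilibrium: 227.92 − 0.024q = 35.6 + 0.05q → q* = 2598.91892, p* = 165.54595.
Marginal revenue: MR = 227.92 − 0.048q. Set MR = MC: 227.92 − 0.048q = 35.6 + 0.05q → q_m = 1962.44898.
Price p_m = 227.92 − 0.024·1962.44898 = 180.82122; MC(q_m) = 35.6 + 0.05·1962.44898 = 133.72245.
Competitive q* = 2598.91892, so Δq = 636.46994; wedge = 180.82122 − 133.72245 = 47.09877.
The triangle = ½ × 636.46994 × 47.09877 = $14988.48 thousand.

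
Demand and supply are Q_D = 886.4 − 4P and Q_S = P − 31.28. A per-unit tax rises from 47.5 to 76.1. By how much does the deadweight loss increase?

1413.984

In inverse form: demand P = 221.6 − 0.25Q, supply P = 31.28 + Q.
Competitive equilibrium: 221.6 − 0.25Q = 31.28 + Q → Q* = 152.256, P* = 183.536.
For a per-unit tax t: ΔQ = t/1.25, so DWL = ½·t·(t/1.25) = t²/2.5.
At t = 47.5: DWL = 902.5. At t = 76.1: DWL = 2316.484.
Increase = 2316.484 − 902.5 = 1413.984.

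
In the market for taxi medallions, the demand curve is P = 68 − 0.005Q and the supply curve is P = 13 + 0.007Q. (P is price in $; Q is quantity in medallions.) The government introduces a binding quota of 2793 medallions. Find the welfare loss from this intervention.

Competitive equilibrium: 68 − 0.005Q = 13 + 0.007Q → Q* = 4583.3333, P* = 45.0833.
At Q = 2793: demand price = 68 − 0.005·2793 = 54.035; supply price = 13 + 0.007·2793 = 32.551.
ΔQ = 4583.3333 − 2793 = 1790.3333; wedge = 54.035 − 32.551 = 21.484.
The triangle = ½ × 1790.3333 × 21.484 = $19231.76.

$19231.76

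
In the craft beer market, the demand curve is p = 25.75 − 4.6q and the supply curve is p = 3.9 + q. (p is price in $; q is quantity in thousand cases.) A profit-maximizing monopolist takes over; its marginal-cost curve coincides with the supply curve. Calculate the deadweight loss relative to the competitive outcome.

$8.67 thousand

Competitive equilibrium: 25.75 − 4.6q = 3.9 + q → q* = 3.9018, p* = 7.8018.
Marginal revenue: MR = 25.75 − 9.2q. Set MR = MC: 25.75 − 9.2q = 3.9 + q → q_m = 2.1422.
Price p_m = 25.75 − 4.6·2.1422 = 15.8959; MC(q_m) = 3.9 + 1·2.1422 = 6.0422.
Competitive q* = 3.9018, so Δq = 1.7596; wedge = 15.8959 − 6.0422 = 9.8537.
The triangle = ½ × 1.7596 × 9.8537 = $8.67 thousand.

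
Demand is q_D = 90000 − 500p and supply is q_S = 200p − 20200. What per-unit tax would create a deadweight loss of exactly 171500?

49

In inverse form: demand p = 180 − 0.002q, supply p = 101 + 0.005q.
Competitive equilibrium: 180 − 0.002q = 101 + 0.005q → q* = 11285.7143, p* = 157.4286.
A tax t gives Δq = t/0.007 and wedge t, so DWL = t²/0.014.
t²/0.014 = 171500 → t² = 2401 → t = 49.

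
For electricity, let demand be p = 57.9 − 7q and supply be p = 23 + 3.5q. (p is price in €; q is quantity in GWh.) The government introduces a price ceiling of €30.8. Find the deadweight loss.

€6.30

Competitive equilibrium: 57.9 − 7q = 23 + 3.5q → q* = 3.3238, p* = 34.6333.
At the ceiling p = 30.8, quantity supplied = (30.8 − 23)/3.5 = 2.2286.
Willingness to pay at q' = 2.2286: 57.9 − 7·2.2286 = 42.2998.
Δq = 3.3238 − 2.2286 = 1.0952; wedge = 42.2998 − 30.8 = 11.4998.
Deadweight loss = ½ × 1.0952 × 11.4998 = €6.30.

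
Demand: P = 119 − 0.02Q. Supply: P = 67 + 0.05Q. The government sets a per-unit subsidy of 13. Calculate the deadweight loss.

1207.14

Competitive equilibrium: 119 − 0.02Q = 67 + 0.05Q → Q* = 742.8571, P* = 104.1429.
The subsidy lowers effective supply by 13: P = 54 + 0.05Q.
New quantity: 119 − 0.02Q = 54 + 0.05Q → Q' = 928.5714.
Overproduction ΔQ = 928.5714 − 742.8571 = 185.7143; wedge = subsidy = 13.
Deadweight loss = ½ × 185.7143 × 13 = 1207.14.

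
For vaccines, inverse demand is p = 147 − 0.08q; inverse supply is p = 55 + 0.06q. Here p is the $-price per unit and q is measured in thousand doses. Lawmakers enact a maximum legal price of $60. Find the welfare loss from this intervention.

$23048.02 thousand

Competitive equilibrium: 147 − 0.08q = 55 + 0.06q → q* = 657.14286, p* = 94.42857.
At the ceiling p = 60, quantity supplied = (60 − 55)/0.06 = 83.33333.
Willingness to pay at q' = 83.33333: 147 − 0.08·83.33333 = 140.33333.
Δq = 657.14286 − 83.33333 = 573.80953; wedge = 140.33333 − 60 = 80.33333.
Deadweight loss = ½ × 573.80953 × 80.33333 = $23048.02 thousand.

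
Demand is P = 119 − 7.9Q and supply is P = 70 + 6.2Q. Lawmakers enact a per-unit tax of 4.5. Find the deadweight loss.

Competitive equilibrium: 119 − 7.9Q = 70 + 6.2Q → Q* = 3.4752, P* = 91.5461.
With the tax, the buyer price exceeds the seller price by 4.5: (119 − 7.9Q) − (70 + 6.2Q) = 4.5 → Q' = 3.156.
ΔQ = 3.4752 − 3.156 = 0.3192; the wedge equals the tax, 4.5.
The triangle = ½ × 0.3192 × 4.5 = 0.72.

0.72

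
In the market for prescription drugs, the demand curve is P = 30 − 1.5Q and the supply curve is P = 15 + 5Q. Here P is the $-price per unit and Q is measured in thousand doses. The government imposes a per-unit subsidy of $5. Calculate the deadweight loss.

Competitive equilibrium: 30 − 1.5Q = 15 + 5Q → Q* = 2.3077, P* = 26.5385.
The subsidy lowers effective supply by 5: P = 10 + 5Q.
New quantity: 30 − 1.5Q = 10 + 5Q → Q' = 3.0769.
Overproduction ΔQ = 3.0769 − 2.3077 = 0.7692; wedge = subsidy = 5.
Deadweight loss = ½ × 0.7692 × 5 = $1.92 thousand.

$1.92 thousand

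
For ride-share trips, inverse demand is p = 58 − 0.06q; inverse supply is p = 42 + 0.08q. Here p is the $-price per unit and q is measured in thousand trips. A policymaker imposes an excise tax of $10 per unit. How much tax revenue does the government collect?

Competitive equilibrium: 58 − 0.06q = 42 + 0.08q → q* = 114.2857, p* = 51.1429.
With the tax, the buyer price exceeds the seller price by 10: (58 − 0.06q) − (42 + 0.08q) = 10 → q' = 42.8571.
Tax revenue = 10 × 42.8571 = $428.57 thousand.

$428.57 thousand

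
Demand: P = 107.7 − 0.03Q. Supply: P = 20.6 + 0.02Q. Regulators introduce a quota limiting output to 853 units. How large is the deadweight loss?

19758.025

Competitive equilibrium: 107.7 − 0.03Q = 20.6 + 0.02Q → Q* = 1742, P* = 55.44.
At Q = 853: demand price = 107.7 − 0.03·853 = 82.11; supply price = 20.6 + 0.02·853 = 37.66.
ΔQ = 1742 − 853 = 889; wedge = 82.11 − 37.66 = 44.45.
Deadweight loss = ½ × 889 × 44.45 = 19758.025.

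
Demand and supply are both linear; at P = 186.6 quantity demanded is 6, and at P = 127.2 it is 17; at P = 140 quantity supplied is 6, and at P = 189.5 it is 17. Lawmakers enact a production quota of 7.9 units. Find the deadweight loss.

Demand slope = (127.2 − 186.6)/(17 − 6) = −5.4, so P = 219 − 5.4Q.
Supply slope = (189.5 − 140)/(17 − 6) = 4.5, so P = 113 + 4.5Q.
Competitive equilibrium: 219 − 5.4Q = 113 + 4.5Q → Q* = 10.7071, P* = 161.1818.
At Q = 7.9: demand price = 219 − 5.4·7.9 = 176.34; supply price = 113 + 4.5·7.9 = 148.55.
ΔQ = 10.7071 − 7.9 = 2.8071; wedge = 176.34 − 148.55 = 27.79.
Deadweight loss = ½ × 2.8071 × 27.79 = 39.

39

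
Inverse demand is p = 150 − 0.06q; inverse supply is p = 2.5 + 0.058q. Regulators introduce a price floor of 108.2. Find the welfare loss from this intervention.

Competitive equilibrium: 150 − 0.06q = 2.5 + 0.058q → q* = 1250, p* = 75.
At the floor p = 108.2, quantity demanded = (150 − 108.2)/0.06 = 696.66667.
Sellers' marginal cost at q' = 696.66667: 2.5 + 0.058·696.66667 = 42.90667.
Δq = 1250 − 696.66667 = 553.33333; wedge = 108.2 − 42.90667 = 65.29333.
The triangle = ½ × 553.33333 × 65.29333 = 18064.49.

18064.49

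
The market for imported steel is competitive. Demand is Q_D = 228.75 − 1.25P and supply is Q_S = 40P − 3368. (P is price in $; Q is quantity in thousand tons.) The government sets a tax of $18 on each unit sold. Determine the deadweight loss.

$196.36 thousand

In inverse form: demand P = 183 − 0.8Q, supply P = 84.2 + 0.025Q.
Competitive equilibrium: 183 − 0.8Q = 84.2 + 0.025Q → Q* = 119.7576, P* = 87.1939.
With the tax, the buyer price exceeds the seller price by 18: (183 − 0.8Q) − (84.2 + 0.025Q) = 18 → Q' = 97.9394.
ΔQ = 119.7576 − 97.9394 = 21.8182; the wedge equals the tax, 18.
Deadweight loss = ½ × 21.8182 × 18 = $196.36 thousand.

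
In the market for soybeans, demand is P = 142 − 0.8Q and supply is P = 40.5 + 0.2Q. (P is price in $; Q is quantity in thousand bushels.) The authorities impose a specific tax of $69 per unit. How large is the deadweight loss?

Competitive equilibrium: 142 − 0.8Q = 40.5 + 0.2Q → Q* = 101.5, P* = 60.8.
With the tax, the buyer price exceeds the seller price by 69: (142 − 0.8Q) − (40.5 + 0.2Q) = 69 → Q' = 32.5.
ΔQ = 101.5 − 32.5 = 69; the wedge equals the tax, 69.
Deadweight loss = ½ × 69 × 69 = $2380.50 thousand.

$2380.50 thousand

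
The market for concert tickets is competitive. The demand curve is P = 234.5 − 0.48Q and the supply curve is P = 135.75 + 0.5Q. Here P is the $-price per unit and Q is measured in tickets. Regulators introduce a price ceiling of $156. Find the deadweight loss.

Competitive equilibrium: 234.5 − 0.48Q = 135.75 + 0.5Q → Q* = 100.7653, P* = 186.1327.
At the ceiling P = 156, quantity supplied = (156 − 135.75)/0.5 = 40.5.
Willingness to pay at Q' = 40.5: 234.5 − 0.48·40.5 = 215.06.
ΔQ = 100.7653 − 40.5 = 60.2653; wedge = 215.06 − 156 = 59.06.
Welfare loss = ½ × 60.2653 × 59.06 = $1779.63.

$1779.63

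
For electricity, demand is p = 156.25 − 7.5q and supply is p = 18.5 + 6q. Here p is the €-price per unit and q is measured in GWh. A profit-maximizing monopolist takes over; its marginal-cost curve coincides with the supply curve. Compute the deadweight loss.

Competitive equilibrium: 156.25 − 7.5q = 18.5 + 6q → q* = 10.2037, p* = 79.7222.
Marginal revenue: MR = 156.25 − 15q. Set MR = MC: 156.25 − 15q = 18.5 + 6q → q_m = 6.5595.
Price p_m = 156.25 − 7.5·6.5595 = 107.0538; MC(q_m) = 18.5 + 6·6.5595 = 57.857.
Competitive q* = 10.2037, so Δq = 3.6442; wedge = 107.0538 − 57.857 = 49.1968.
Welfare loss = ½ × 3.6442 × 49.1968 = €89.64.

€89.64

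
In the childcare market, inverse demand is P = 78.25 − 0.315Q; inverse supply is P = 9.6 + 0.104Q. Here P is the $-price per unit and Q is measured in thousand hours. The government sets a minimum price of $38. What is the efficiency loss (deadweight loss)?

Competitive equilibrium: 78.25 − 0.315Q = 9.6 + 0.104Q → Q* = 163.8425, P* = 26.6396.
At the floor P = 38, quantity demanded = (78.25 − 38)/0.315 = 127.7778.
Sellers' marginal cost at Q' = 127.7778: 9.6 + 0.104·127.7778 = 22.8889.
ΔQ = 163.8425 − 127.7778 = 36.0647; wedge = 38 − 22.8889 = 15.1111.
The triangle = ½ × 36.0647 × 15.1111 = $272.49 thousand.

$272.49 thousand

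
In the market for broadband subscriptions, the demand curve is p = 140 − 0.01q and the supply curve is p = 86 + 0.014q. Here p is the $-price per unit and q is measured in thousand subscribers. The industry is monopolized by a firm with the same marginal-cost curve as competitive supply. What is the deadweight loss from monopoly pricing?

Competitive equilibrium: 140 − 0.01q = 86 + 0.014q → q* = 2250, p* = 117.5.
Marginal revenue: MR = 140 − 0.02q. Set MR = MC: 140 − 0.02q = 86 + 0.014q → q_m = 1588.23529.
Price p_m = 140 − 0.01·1588.23529 = 124.11765; MC(q_m) = 86 + 0.014·1588.23529 = 108.23529.
Competitive q* = 2250, so Δq = 661.76471; wedge = 124.11765 − 108.23529 = 15.88236.
Deadweight loss = ½ × 661.76471 × 15.88236 = $5255.19 thousand.

$5255.19 thousand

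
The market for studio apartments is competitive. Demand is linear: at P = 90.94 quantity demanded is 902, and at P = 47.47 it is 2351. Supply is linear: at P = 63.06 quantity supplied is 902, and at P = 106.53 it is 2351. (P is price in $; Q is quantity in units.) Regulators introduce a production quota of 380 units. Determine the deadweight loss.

Demand slope = (47.47 − 90.94)/(2351 − 902) = −0.03, so P = 118 − 0.03Q.
Supply slope = (106.53 − 63.06)/(2351 − 902) = 0.03, so P = 36 + 0.03Q.
Competitive equilibrium: 118 − 0.03Q = 36 + 0.03Q → Q* = 1366.6667, P* = 77.
At Q = 380: demand price = 118 − 0.03·380 = 106.6; supply price = 36 + 0.03·380 = 47.4.
ΔQ = 1366.6667 − 380 = 986.6667; wedge = 106.6 − 47.4 = 59.2.
Welfare loss = ½ × 986.6667 × 59.2 = $29205.33.

$29205.33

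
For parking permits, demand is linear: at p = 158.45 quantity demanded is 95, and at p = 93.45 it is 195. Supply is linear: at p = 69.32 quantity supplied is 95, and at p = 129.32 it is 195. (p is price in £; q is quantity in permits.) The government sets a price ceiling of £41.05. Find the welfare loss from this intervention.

£8764.66

Demand slope = (93.45 − 158.45)/(195 − 95) = −0.65, so p = 220.2 − 0.65q.
Supply slope = (129.32 − 69.32)/(195 − 95) = 0.6, so p = 12.32 + 0.6q.
Competitive equilibrium: 220.2 − 0.65q = 12.32 + 0.6q → q* = 166.304, p* = 112.1024.
At the ceiling p = 41.05, quantity supplied = (41.05 − 12.32)/0.6 = 47.88333.
Willingness to pay at q' = 47.88333: 220.2 − 0.65·47.88333 = 189.07584.
Δq = 166.304 − 47.88333 = 118.42067; wedge = 189.07584 − 41.05 = 148.02584.
Welfare loss = ½ × 118.42067 × 148.02584 = £8764.66.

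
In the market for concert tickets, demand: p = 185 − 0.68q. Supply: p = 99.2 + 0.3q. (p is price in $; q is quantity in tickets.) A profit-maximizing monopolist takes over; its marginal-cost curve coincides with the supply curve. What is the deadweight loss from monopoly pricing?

$630.26

Competitive equilibrium: 185 − 0.68q = 99.2 + 0.3q → q* = 87.551, p* = 125.4653.
Marginal revenue: MR = 185 − 1.36q. Set MR = MC: 185 − 1.36q = 99.2 + 0.3q → q_m = 51.6867.
Price p_m = 185 − 0.68·51.6867 = 149.853; MC(q_m) = 99.2 + 0.3·51.6867 = 114.706.
Competitive q* = 87.551, so Δq = 35.8643; wedge = 149.853 − 114.706 = 35.147.
DWL = ½ × 35.8643 × 35.147 = $630.26.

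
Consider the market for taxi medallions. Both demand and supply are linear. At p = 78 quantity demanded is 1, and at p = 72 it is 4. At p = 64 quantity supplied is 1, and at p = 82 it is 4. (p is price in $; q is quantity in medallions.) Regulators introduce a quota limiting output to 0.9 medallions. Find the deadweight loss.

$13.69

Demand slope = (72 − 78)/(4 − 1) = −2, so p = 80 − 2q.
Supply slope = (82 − 64)/(4 − 1) = 6, so p = 58 + 6q.
Competitive equilibrium: 80 − 2q = 58 + 6q → q* = 2.75, p* = 74.5.
At q = 0.9: demand price = 80 − 2·0.9 = 78.2; supply price = 58 + 6·0.9 = 63.4.
Δq = 2.75 − 0.9 = 1.85; wedge = 78.2 − 63.4 = 14.8.
The triangle = ½ × 1.85 × 14.8 = $13.69.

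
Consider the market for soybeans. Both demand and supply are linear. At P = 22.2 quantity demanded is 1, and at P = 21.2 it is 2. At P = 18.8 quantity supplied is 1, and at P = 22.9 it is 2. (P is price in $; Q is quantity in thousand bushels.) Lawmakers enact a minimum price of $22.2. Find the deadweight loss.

$1.13 thousand

Demand slope = (21.2 − 22.2)/(2 − 1) = −1, so P = 23.2 − Q.
Supply slope = (22.9 − 18.8)/(2 − 1) = 4.1, so P = 14.7 + 4.1Q.
Competitive equilibrium: 23.2 − Q = 14.7 + 4.1Q → Q* = 1.6667, P* = 21.5333.
At the floor P = 22.2, quantity demanded = (23.2 − 22.2)/1 = 1.
Sellers' marginal cost at Q' = 1: 14.7 + 4.1·1 = 18.8.
ΔQ = 1.6667 − 1 = 0.6667; wedge = 22.2 − 18.8 = 3.4.
Welfare loss = ½ × 0.6667 × 3.4 = $1.13 thousand.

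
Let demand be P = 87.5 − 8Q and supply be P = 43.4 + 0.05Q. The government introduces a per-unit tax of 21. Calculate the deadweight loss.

Competitive equilibrium: 87.5 − 8Q = 43.4 + 0.05Q → Q* = 5.4783, P* = 43.6739.
With the tax, the buyer price exceeds the seller price by 21: (87.5 − 8Q) − (43.4 + 0.05Q) = 21 → Q' = 2.8696.
ΔQ = 5.4783 − 2.8696 = 2.6087; the wedge equals the tax, 21.
Welfare loss = ½ × 2.6087 × 21 = 27.39.

27.39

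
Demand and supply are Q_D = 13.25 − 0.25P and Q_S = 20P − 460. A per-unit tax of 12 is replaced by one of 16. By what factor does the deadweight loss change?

1.778

In inverse form: demand P = 53 − 4Q, supply P = 23 + 0.05Q.
Competitive equilibrium: 53 − 4Q = 23 + 0.05Q → Q* = 7.4074, P* = 23.3704.
For a per-unit tax t: ΔQ = t/4.05, so DWL = ½·t·(t/4.05) = t²/8.1.
At t = 12: DWL = 17.778. At t = 16: DWL = 31.605.
Ratio = (16/12)² = 1.778.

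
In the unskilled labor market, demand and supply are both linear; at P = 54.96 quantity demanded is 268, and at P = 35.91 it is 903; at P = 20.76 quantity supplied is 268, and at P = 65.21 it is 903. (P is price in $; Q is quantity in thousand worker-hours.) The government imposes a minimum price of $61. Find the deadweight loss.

$14760.56 thousand

Demand slope = (35.91 − 54.96)/(903 − 268) = −0.03, so P = 63 − 0.03Q.
Supply slope = (65.21 − 20.76)/(903 − 268) = 0.07, so P = 2 + 0.07Q.
Competitive equilibrium: 63 − 0.03Q = 2 + 0.07Q → Q* = 610, P* = 44.7.
At the floor P = 61, quantity demanded = (63 − 61)/0.03 = 66.666667.
Sellers' marginal cost at Q' = 66.666667: 2 + 0.07·66.666667 = 6.666667.
ΔQ = 610 − 66.666667 = 543.333333; wedge = 61 − 6.666667 = 54.333333.
The triangle = ½ × 543.333333 × 54.333333 = $14760.56 thousand.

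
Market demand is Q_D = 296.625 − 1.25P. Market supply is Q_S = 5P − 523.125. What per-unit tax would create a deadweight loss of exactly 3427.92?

82.8

In inverse form: demand P = 237.3 − 0.8Q, supply P = 104.625 + 0.2Q.
Competitive equilibrium: 237.3 − 0.8Q = 104.625 + 0.2Q → Q* = 132.675, P* = 131.16.
A tax t gives ΔQ = t/1 and wedge t, so DWL = t²/2.
t²/2 = 3427.92 → t² = 6855.84 → t = 82.8.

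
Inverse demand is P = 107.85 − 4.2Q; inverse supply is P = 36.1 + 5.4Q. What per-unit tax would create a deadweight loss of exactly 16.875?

Competitive equilibrium: 107.85 − 4.2Q = 36.1 + 5.4Q → Q* = 7.474, P* = 76.4594.
A tax t gives ΔQ = t/9.6 and wedge t, so DWL = t²/19.2.
t²/19.2 = 16.875 → t² = 324 → t = 18.

18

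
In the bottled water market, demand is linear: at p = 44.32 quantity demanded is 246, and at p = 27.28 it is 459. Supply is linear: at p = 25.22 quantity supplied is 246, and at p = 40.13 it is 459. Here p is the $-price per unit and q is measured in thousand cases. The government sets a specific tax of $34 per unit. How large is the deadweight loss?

Demand slope = (27.28 − 44.32)/(459 − 246) = −0.08, so p = 64 − 0.08q.
Supply slope = (40.13 − 25.22)/(459 − 246) = 0.07, so p = 8 + 0.07q.
Competitive equilibrium: 64 − 0.08q = 8 + 0.07q → q* = 373.3333, p* = 34.1333.
With the tax, the buyer price exceeds the seller price by 34: (64 − 0.08q) − (8 + 0.07q) = 34 → q' = 146.6667.
Δq = 373.3333 − 146.6667 = 226.6666; the wedge equals the tax, 34.
Deadweight loss = ½ × 226.6666 × 34 = $3853.33 thousand.

$3853.33 thousand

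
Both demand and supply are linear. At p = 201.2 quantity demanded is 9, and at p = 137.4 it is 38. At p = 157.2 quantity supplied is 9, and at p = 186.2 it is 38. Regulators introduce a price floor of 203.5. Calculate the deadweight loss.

350.25

Demand slope = (137.4 − 201.2)/(38 − 9) = −2.2, so p = 221 − 2.2q.
Supply slope = (186.2 − 157.2)/(38 − 9) = 1, so p = 148.2 + q.
Competitive equilibrium: 221 − 2.2q = 148.2 + q → q* = 22.75, p* = 170.95.
At the floor p = 203.5, quantity demanded = (221 − 203.5)/2.2 = 7.9545.
Sellers' marginal cost at q' = 7.9545: 148.2 + 1·7.9545 = 156.1545.
Δq = 22.75 − 7.9545 = 14.7955; wedge = 203.5 − 156.1545 = 47.3455.
The triangle = ½ × 14.7955 × 47.3455 = 350.25.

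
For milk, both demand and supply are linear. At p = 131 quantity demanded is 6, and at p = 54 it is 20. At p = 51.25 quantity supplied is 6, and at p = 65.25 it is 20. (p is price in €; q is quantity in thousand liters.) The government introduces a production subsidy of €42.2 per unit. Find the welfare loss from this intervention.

Demand slope = (54 − 131)/(20 − 6) = −5.5, so p = 164 − 5.5q.
Supply slope = (65.25 − 51.25)/(20 − 6) = 1, so p = 45.25 + q.
Competitive equilibrium: 164 − 5.5q = 45.25 + q → q* = 18.2692, p* = 63.5192.
The subsidy lowers effective supply by 42.2: p = 3.05 + q.
New quantity: 164 − 5.5q = 3.05 + q → q' = 24.7615.
Overproduction Δq = 24.7615 − 18.2692 = 6.4923; wedge = subsidy = 42.2.
DWL = ½ × 6.4923 × 42.2 = €136.99 thousand.

€136.99 thousand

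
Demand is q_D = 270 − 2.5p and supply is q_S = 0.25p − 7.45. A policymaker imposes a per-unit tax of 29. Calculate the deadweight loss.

95.57

In inverse form: demand p = 108 − 0.4q, supply p = 29.8 + 4q.
Competitive equilibrium: 108 − 0.4q = 29.8 + 4q → q* = 17.7727, p* = 100.8909.
With the tax, the buyer price exceeds the seller price by 29: (108 − 0.4q) − (29.8 + 4q) = 29 → q' = 11.1818.
Δq = 17.7727 − 11.1818 = 6.5909; the wedge equals the tax, 29.
The triangle = ½ × 6.5909 × 29 = 95.57.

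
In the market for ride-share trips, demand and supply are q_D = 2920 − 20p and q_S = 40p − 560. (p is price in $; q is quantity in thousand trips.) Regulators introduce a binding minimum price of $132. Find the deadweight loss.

$82140 thousand

In inverse form: demand p = 146 − 0.05q, supply p = 14 + 0.025q.
Competitive equilibrium: 146 − 0.05q = 14 + 0.025q → q* = 1760, p* = 58.
At the floor p = 132, quantity demanded = (146 − 132)/0.05 = 280.
Sellers' marginal cost at q' = 280: 14 + 0.025·280 = 21.
Δq = 1760 − 280 = 1480; wedge = 132 − 21 = 111.
Deadweight loss = ½ × 1480 × 111 = $82140 thousand.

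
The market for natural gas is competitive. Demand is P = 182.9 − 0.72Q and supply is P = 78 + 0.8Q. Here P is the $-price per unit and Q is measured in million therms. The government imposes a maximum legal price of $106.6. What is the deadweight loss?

Competitive equilibrium: 182.9 − 0.72Q = 78 + 0.8Q → Q* = 69.0132, P* = 133.2105.
At the ceiling P = 106.6, quantity supplied = (106.6 − 78)/0.8 = 35.75.
Willingness to pay at Q' = 35.75: 182.9 − 0.72·35.75 = 157.16.
ΔQ = 69.0132 − 35.75 = 33.2632; wedge = 157.16 − 106.6 = 50.56.
DWL = ½ × 33.2632 × 50.56 = $840.89 million.

$840.89 million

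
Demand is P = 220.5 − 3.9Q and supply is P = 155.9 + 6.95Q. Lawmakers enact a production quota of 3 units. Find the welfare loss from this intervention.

47.34

Competitive equilibrium: 220.5 − 3.9Q = 155.9 + 6.95Q → Q* = 5.9539, P* = 197.2797.
At Q = 3: demand price = 220.5 − 3.9·3 = 208.8; supply price = 155.9 + 6.95·3 = 176.75.
ΔQ = 5.9539 − 3 = 2.9539; wedge = 208.8 − 176.75 = 32.05.
Deadweight loss = ½ × 2.9539 × 32.05 = 47.34.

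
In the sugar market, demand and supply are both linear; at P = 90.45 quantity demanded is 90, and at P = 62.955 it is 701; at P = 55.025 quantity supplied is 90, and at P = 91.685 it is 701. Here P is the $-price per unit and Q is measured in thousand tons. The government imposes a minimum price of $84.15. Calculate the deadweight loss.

$2045.36 thousand

Demand slope = (62.955 − 90.45)/(701 − 90) = −0.045, so P = 94.5 − 0.045Q.
Supply slope = (91.685 − 55.025)/(701 − 90) = 0.06, so P = 49.625 + 0.06Q.
Competitive equilibrium: 94.5 − 0.045Q = 49.625 + 0.06Q → Q* = 427.381, P* = 75.2679.
At the floor P = 84.15, quantity demanded = (94.5 − 84.15)/0.045 = 230.
Sellers' marginal cost at Q' = 230: 49.625 + 0.06·230 = 63.425.
ΔQ = 427.381 − 230 = 197.381; wedge = 84.15 − 63.425 = 20.725.
DWL = ½ × 197.381 × 20.725 = $2045.36 thousand.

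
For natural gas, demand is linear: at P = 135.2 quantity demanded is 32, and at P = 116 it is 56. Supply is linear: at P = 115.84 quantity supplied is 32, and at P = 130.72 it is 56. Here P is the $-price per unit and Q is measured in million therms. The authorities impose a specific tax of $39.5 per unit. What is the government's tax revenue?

Demand slope = (116 − 135.2)/(56 − 32) = −0.8, so P = 160.8 − 0.8Q.
Supply slope = (130.72 − 115.84)/(56 − 32) = 0.62, so P = 96 + 0.62Q.
Competitive equilibrium: 160.8 − 0.8Q = 96 + 0.62Q → Q* = 45.6338, P* = 124.293.
With the tax, the buyer price exceeds the seller price by 39.5: (160.8 − 0.8Q) − (96 + 0.62Q) = 39.5 → Q' = 17.8169.
Tax revenue = 39.5 × 17.8169 = $703.77 million.

$703.77 million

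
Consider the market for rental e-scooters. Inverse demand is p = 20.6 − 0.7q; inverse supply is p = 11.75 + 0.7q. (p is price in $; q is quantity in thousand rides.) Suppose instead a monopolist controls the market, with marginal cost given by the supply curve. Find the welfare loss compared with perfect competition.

Competitive equilibrium: 20.6 − 0.7q = 11.75 + 0.7q → q* = 6.3214, p* = 16.175.
Marginal revenue: MR = 20.6 − 1.4q. Set MR = MC: 20.6 − 1.4q = 11.75 + 0.7q → q_m = 4.2143.
Price p_m = 20.6 − 0.7·4.2143 = 17.65; MC(q_m) = 11.75 + 0.7·4.2143 = 14.7.
Competitive q* = 6.3214, so Δq = 2.1071; wedge = 17.65 − 14.7 = 2.95.
DWL = ½ × 2.1071 × 2.95 = $3.11 thousand.

$3.11 thousand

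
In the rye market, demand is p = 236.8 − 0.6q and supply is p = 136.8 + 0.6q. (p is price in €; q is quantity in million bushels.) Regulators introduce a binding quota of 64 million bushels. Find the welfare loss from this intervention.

Competitive equilibrium: 236.8 − 0.6q = 136.8 + 0.6q → q* = 83.3333, p* = 186.8.
At q = 64: demand price = 236.8 − 0.6·64 = 198.4; supply price = 136.8 + 0.6·64 = 175.2.
Δq = 83.3333 − 64 = 19.3333; wedge = 198.4 − 175.2 = 23.2.
Welfare loss = ½ × 19.3333 × 23.2 = €224.27 million.

€224.27 million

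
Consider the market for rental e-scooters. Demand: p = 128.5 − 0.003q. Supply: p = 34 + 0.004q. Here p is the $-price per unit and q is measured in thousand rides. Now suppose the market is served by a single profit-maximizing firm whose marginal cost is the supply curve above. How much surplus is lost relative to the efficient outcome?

$57408.75 thousand

Competitive equilibrium: 128.5 − 0.003q = 34 + 0.004q → q* = 13500, p* = 88.
Marginal revenue: MR = 128.5 − 0.006q. Set MR = MC: 128.5 − 0.006q = 34 + 0.004q → q_m = 9450.
Price p_m = 128.5 − 0.003·9450 = 100.15; MC(q_m) = 34 + 0.004·9450 = 71.8.
Competitive q* = 13500, so Δq = 4050; wedge = 100.15 − 71.8 = 28.35.
DWL = ½ × 4050 × 28.35 = $57408.75 thousand.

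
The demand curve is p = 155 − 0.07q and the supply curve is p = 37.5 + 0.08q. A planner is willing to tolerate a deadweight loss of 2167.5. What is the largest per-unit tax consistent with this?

Competitive equilibrium: 155 − 0.07q = 37.5 + 0.08q → q* = 783.3333, p* = 100.1667.
A tax t gives Δq = t/0.15 and wedge t, so DWL = t²/0.3.
t²/0.3 = 2167.5 → t² = 650.25 → t = 25.5.

25.5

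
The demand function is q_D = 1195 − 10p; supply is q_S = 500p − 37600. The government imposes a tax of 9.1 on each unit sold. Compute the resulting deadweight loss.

405.93

In inverse form: demand p = 119.5 − 0.1q, supply p = 75.2 + 0.002q.
Competitive equilibrium: 119.5 − 0.1q = 75.2 + 0.002q → q* = 434.3137, p* = 76.0686.
With the tax, the buyer price exceeds the seller price by 9.1: (119.5 − 0.1q) − (75.2 + 0.002q) = 9.1 → q' = 345.098.
Δq = 434.3137 − 345.098 = 89.2157; the wedge equals the tax, 9.1.
The triangle = ½ × 89.2157 × 9.1 = 405.93.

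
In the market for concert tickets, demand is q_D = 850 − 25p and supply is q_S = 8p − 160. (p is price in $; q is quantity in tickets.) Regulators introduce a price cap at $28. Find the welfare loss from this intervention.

$35.86

In inverse form: demand p = 34 − 0.04q, supply p = 20 + 0.125q.
Competitive equilibrium: 34 − 0.04q = 20 + 0.125q → q* = 84.8485, p* = 30.6061.
At the ceiling p = 28, quantity supplied = (28 − 20)/0.125 = 64.
Willingness to pay at q' = 64: 34 − 0.04·64 = 31.44.
Δq = 84.8485 − 64 = 20.8485; wedge = 31.44 − 28 = 3.44.
DWL = ½ × 20.8485 × 3.44 = $35.86.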